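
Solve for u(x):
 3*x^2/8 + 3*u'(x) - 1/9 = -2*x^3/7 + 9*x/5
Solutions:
 u(x) = C1 - x^4/42 - x^3/24 + 3*x^2/10 + x/27


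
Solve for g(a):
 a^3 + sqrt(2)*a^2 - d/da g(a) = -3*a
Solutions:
 g(a) = C1 + a^4/4 + sqrt(2)*a^3/3 + 3*a^2/2


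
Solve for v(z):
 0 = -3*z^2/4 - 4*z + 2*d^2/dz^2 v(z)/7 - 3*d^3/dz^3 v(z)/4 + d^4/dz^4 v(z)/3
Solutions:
 v(z) = C1 + C2*z + C3*exp(z*(63 - sqrt(1281))/56) + C4*exp(z*(sqrt(1281) + 63)/56) + 7*z^4/32 + 889*z^3/192 + 17101*z^2/512


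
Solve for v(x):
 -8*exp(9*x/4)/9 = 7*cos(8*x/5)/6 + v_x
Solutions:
 v(x) = C1 - 32*exp(9*x/4)/81 - 35*sin(8*x/5)/48


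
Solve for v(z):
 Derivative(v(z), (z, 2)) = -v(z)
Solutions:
 v(z) = C1*sin(z) + C2*cos(z)


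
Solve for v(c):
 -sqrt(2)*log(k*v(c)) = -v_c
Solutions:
 li(k*v(c))/k = C1 + sqrt(2)*c


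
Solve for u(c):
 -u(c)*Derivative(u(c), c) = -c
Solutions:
 u(c) = -sqrt(C1 + c^2)
 u(c) = sqrt(C1 + c^2)


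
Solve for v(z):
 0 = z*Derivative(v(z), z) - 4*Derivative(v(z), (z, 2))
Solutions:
 v(z) = C1 + C2*erfi(sqrt(2)*z/4)


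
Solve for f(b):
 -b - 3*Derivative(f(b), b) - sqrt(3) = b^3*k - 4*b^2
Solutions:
 f(b) = C1 - b^4*k/12 + 4*b^3/9 - b^2/6 - sqrt(3)*b/3


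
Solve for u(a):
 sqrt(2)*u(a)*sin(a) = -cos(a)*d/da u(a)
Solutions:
 u(a) = C1*cos(a)^(sqrt(2))


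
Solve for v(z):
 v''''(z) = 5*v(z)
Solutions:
 v(z) = C1*exp(-5^(1/4)*z) + C2*exp(5^(1/4)*z) + C3*sin(5^(1/4)*z) + C4*cos(5^(1/4)*z)


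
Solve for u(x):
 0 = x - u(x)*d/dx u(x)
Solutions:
 u(x) = -sqrt(C1 + x^2)
 u(x) = sqrt(C1 + x^2)


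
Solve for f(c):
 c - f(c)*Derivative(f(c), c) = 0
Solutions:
 f(c) = -sqrt(C1 + c^2)
 f(c) = sqrt(C1 + c^2)


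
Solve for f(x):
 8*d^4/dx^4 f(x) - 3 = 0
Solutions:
 f(x) = C1 + C2*x + C3*x^2 + C4*x^3 + x^4/64


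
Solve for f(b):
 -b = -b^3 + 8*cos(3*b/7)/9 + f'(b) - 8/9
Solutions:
 f(b) = C1 + b^4/4 - b^2/2 + 8*b/9 - 56*sin(3*b/7)/27


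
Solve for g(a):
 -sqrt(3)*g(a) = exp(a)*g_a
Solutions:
 g(a) = C1*exp(sqrt(3)*exp(-a))


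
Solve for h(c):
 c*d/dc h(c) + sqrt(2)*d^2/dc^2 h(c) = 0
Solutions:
 h(c) = C1 + C2*erf(2^(1/4)*c/2)


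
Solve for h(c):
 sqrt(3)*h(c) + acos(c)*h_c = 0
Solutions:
 h(c) = C1*exp(-sqrt(3)*Integral(1/acos(c), c))


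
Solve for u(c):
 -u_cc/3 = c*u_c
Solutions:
 u(c) = C1 + C2*erf(sqrt(6)*c/2)


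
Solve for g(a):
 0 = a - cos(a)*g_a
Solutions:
 g(a) = C1 + Integral(a/cos(a), a)


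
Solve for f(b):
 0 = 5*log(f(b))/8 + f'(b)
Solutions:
 li(f(b)) = C1 - 5*b/8


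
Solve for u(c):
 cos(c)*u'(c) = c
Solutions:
 u(c) = C1 + Integral(c/cos(c), c)


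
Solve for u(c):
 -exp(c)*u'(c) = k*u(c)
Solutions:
 u(c) = C1*exp(k*exp(-c))


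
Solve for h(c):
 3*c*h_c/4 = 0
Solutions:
 h(c) = C1


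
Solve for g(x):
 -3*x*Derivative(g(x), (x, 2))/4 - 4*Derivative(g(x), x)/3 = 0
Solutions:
 g(x) = C1 + C2/x^(7/9)


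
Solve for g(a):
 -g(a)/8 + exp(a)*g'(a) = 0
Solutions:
 g(a) = C1*exp(-exp(-a)/8)


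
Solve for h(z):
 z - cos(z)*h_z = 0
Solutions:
 h(z) = C1 + Integral(z/cos(z), z)


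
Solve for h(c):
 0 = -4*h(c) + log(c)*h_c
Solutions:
 h(c) = C1*exp(4*li(c))


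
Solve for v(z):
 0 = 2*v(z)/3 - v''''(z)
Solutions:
 v(z) = C1*exp(-2^(1/4)*3^(3/4)*z/3) + C2*exp(2^(1/4)*3^(3/4)*z/3) + C3*sin(2^(1/4)*3^(3/4)*z/3) + C4*cos(2^(1/4)*3^(3/4)*z/3)


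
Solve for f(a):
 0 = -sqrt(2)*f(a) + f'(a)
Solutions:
 f(a) = C1*exp(sqrt(2)*a)


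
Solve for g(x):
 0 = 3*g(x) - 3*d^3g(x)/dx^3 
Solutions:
 g(x) = C3*exp(x) + (C1*sin(sqrt(3)*x/2) + C2*cos(sqrt(3)*x/2))*exp(-x/2)


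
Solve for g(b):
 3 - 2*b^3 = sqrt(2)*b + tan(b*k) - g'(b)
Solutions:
 g(b) = C1 + b^4/2 + sqrt(2)*b^2/2 - 3*b + Piecewise((-log(cos(b*k))/k, Ne(k, 0)), (0, True))


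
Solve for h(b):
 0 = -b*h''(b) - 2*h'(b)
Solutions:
 h(b) = C1 + C2/b


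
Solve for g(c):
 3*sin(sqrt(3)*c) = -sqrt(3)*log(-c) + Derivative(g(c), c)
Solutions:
 g(c) = C1 + sqrt(3)*c*(log(-c) - 1) - sqrt(3)*cos(sqrt(3)*c)


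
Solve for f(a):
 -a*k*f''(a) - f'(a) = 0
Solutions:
 f(a) = C1 + a^(((re(k) - 1)*re(k) + im(k)^2)/(re(k)^2 + im(k)^2))*(C2*sin(log(a)*Abs(im(k))/(re(k)^2 + im(k)^2)) + C3*cos(log(a)*im(k)/(re(k)^2 + im(k)^2)))


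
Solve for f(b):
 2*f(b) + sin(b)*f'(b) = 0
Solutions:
 f(b) = C1*(cos(b) + 1)/(cos(b) - 1)


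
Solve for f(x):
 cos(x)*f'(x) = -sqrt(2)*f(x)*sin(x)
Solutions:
 f(x) = C1*cos(x)^(sqrt(2))


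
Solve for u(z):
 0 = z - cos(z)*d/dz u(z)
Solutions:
 u(z) = C1 + Integral(z/cos(z), z)


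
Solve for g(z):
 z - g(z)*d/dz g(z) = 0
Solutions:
 g(z) = -sqrt(C1 + z^2)
 g(z) = sqrt(C1 + z^2)


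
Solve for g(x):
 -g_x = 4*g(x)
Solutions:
 g(x) = C1*exp(-4*x)


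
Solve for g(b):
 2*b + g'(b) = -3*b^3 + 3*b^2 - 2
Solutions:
 g(b) = C1 - 3*b^4/4 + b^3 - b^2 - 2*b


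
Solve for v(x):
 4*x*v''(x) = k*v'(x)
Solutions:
 v(x) = C1 + x^(re(k)/4 + 1)*(C2*sin(log(x)*Abs(im(k))/4) + C3*cos(log(x)*im(k)/4))


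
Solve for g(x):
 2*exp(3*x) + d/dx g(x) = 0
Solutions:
 g(x) = C1 - 2*exp(3*x)/3


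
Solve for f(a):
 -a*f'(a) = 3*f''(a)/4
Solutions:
 f(a) = C1 + C2*erf(sqrt(6)*a/3)


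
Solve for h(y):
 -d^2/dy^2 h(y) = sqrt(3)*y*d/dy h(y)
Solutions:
 h(y) = C1 + C2*erf(sqrt(2)*3^(1/4)*y/2)


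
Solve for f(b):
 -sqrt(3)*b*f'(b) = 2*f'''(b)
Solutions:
 f(b) = C1 + Integral(C2*airyai(-2^(2/3)*3^(1/6)*b/2) + C3*airybi(-2^(2/3)*3^(1/6)*b/2), b)


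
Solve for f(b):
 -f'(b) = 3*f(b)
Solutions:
 f(b) = C1*exp(-3*b)


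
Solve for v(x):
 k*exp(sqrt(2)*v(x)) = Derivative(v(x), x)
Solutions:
 v(x) = sqrt(2)*(2*log(-1/(C1 + k*x)) - log(2))/4


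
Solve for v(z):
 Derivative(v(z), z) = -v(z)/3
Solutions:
 v(z) = C1*exp(-z/3)


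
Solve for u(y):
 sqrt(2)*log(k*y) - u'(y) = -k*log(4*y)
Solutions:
 u(y) = C1 + y*(k + sqrt(2))*log(y) + y*(-k + 2*k*log(2) + sqrt(2)*log(k) - sqrt(2))


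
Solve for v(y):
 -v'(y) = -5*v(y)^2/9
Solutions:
 v(y) = -9/(C1 + 5*y)


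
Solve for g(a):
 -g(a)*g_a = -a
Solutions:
 g(a) = -sqrt(C1 + a^2)
 g(a) = sqrt(C1 + a^2)


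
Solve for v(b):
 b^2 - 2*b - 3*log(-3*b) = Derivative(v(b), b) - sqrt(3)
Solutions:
 v(b) = C1 + b^3/3 - b^2 - 3*b*log(-b) + b*(-3*log(3) + sqrt(3) + 3)


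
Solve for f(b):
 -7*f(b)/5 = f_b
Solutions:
 f(b) = C1*exp(-7*b/5)


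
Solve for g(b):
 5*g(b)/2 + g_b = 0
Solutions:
 g(b) = C1*exp(-5*b/2)


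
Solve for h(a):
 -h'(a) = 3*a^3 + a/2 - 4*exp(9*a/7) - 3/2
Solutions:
 h(a) = C1 - 3*a^4/4 - a^2/4 + 3*a/2 + 28*exp(9*a/7)/9


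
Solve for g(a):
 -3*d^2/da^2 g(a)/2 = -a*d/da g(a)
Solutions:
 g(a) = C1 + C2*erfi(sqrt(3)*a/3)


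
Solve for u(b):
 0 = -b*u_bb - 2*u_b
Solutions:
 u(b) = C1 + C2/b


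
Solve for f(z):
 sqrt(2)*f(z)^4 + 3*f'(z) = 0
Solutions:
 f(z) = (-1 - sqrt(3)*I)*(1/(C1 + sqrt(2)*z))^(1/3)/2
 f(z) = (-1 + sqrt(3)*I)*(1/(C1 + sqrt(2)*z))^(1/3)/2
 f(z) = (1/(C1 + sqrt(2)*z))^(1/3)


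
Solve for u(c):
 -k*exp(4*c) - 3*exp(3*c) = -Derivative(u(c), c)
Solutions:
 u(c) = C1 + k*exp(4*c)/4 + exp(3*c)


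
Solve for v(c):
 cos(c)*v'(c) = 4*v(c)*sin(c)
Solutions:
 v(c) = C1/cos(c)^4


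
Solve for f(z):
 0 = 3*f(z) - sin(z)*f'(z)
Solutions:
 f(z) = C1*(cos(z) - 1)^(3/2)/(cos(z) + 1)^(3/2)


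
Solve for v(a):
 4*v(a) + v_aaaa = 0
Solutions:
 v(a) = (C1*sin(a) + C2*cos(a))*exp(-a) + (C3*sin(a) + C4*cos(a))*exp(a)


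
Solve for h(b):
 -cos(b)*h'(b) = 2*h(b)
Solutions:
 h(b) = C1*(sin(b) - 1)/(sin(b) + 1)


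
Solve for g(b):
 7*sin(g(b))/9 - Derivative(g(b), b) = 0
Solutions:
 -7*b/9 + log(cos(g(b)) - 1)/2 - log(cos(g(b)) + 1)/2 = C1


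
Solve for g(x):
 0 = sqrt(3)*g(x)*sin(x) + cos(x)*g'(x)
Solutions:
 g(x) = C1*cos(x)^(sqrt(3))


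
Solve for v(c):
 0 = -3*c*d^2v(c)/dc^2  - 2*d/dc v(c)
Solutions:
 v(c) = C1 + C2*c^(1/3)


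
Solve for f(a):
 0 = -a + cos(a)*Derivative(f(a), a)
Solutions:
 f(a) = C1 + Integral(a/cos(a), a)


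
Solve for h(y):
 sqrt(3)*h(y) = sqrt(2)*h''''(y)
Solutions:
 h(y) = C1*exp(-2^(7/8)*3^(1/8)*y/2) + C2*exp(2^(7/8)*3^(1/8)*y/2) + C3*sin(2^(7/8)*3^(1/8)*y/2) + C4*cos(2^(7/8)*3^(1/8)*y/2)


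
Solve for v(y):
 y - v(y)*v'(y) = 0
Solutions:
 v(y) = -sqrt(C1 + y^2)
 v(y) = sqrt(C1 + y^2)


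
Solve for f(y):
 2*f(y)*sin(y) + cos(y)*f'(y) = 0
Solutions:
 f(y) = C1*cos(y)^2


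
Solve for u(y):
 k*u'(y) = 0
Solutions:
 u(y) = C1


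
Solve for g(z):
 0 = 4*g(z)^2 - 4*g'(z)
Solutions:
 g(z) = -1/(C1 + z)


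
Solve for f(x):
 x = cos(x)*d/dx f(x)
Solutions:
 f(x) = C1 + Integral(x/cos(x), x)


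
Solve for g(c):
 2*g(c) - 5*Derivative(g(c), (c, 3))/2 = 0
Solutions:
 g(c) = C3*exp(10^(2/3)*c/5) + (C1*sin(10^(2/3)*sqrt(3)*c/10) + C2*cos(10^(2/3)*sqrt(3)*c/10))*exp(-10^(2/3)*c/10)


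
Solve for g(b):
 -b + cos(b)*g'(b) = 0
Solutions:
 g(b) = C1 + Integral(b/cos(b), b)


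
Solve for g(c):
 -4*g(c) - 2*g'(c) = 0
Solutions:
 g(c) = C1*exp(-2*c)


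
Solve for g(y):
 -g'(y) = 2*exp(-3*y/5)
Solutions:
 g(y) = C1 + 10*exp(-3*y/5)/3


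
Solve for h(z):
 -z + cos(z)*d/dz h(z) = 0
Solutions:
 h(z) = C1 + Integral(z/cos(z), z)


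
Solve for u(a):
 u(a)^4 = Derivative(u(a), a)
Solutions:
 u(a) = (-1/(C1 + 3*a))^(1/3)
 u(a) = (-1/(C1 + a))^(1/3)*(-3^(2/3) - 3*3^(1/6)*I)/6
 u(a) = (-1/(C1 + a))^(1/3)*(-3^(2/3) + 3*3^(1/6)*I)/6


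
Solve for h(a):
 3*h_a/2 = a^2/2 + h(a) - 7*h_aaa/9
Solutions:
 h(a) = C1*exp(42^(1/3)*a*(-3^(1/3)*(14 + sqrt(322))^(1/3) + 3*14^(1/3)/(14 + sqrt(322))^(1/3))/28)*sin(3*14^(1/3)*3^(1/6)*a*(14^(1/3)*3^(2/3)/(14 + sqrt(322))^(1/3) + (14 + sqrt(322))^(1/3))/28) + C2*exp(42^(1/3)*a*(-3^(1/3)*(14 + sqrt(322))^(1/3) + 3*14^(1/3)/(14 + sqrt(322))^(1/3))/28)*cos(3*14^(1/3)*3^(1/6)*a*(14^(1/3)*3^(2/3)/(14 + sqrt(322))^(1/3) + (14 + sqrt(322))^(1/3))/28) + C3*exp(-42^(1/3)*a*(-3^(1/3)*(14 + sqrt(322))^(1/3) + 3*14^(1/3)/(14 + sqrt(322))^(1/3))/14) - a^2/2 - 3*a/2 - 9/4


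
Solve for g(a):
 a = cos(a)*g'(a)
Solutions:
 g(a) = C1 + Integral(a/cos(a), a)


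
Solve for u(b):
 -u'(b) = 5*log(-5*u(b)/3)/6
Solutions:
 6*Integral(1/(log(-_y) - log(3) + log(5)), (_y, u(b)))/5 = C1 - b


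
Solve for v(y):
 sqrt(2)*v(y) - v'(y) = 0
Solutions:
 v(y) = C1*exp(sqrt(2)*y)


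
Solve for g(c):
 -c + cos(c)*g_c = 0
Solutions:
 g(c) = C1 + Integral(c/cos(c), c)


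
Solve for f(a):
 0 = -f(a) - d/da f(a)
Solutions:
 f(a) = C1*exp(-a)


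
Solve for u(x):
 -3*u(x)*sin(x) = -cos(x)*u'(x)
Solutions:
 u(x) = C1/cos(x)^3


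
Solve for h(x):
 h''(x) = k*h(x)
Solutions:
 h(x) = C1*exp(-sqrt(k)*x) + C2*exp(sqrt(k)*x)


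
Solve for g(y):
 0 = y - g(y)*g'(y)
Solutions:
 g(y) = -sqrt(C1 + y^2)
 g(y) = sqrt(C1 + y^2)


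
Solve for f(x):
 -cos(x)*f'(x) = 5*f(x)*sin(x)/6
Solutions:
 f(x) = C1*cos(x)^(5/6)


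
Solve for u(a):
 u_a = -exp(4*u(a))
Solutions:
 u(a) = log(-I*(1/(C1 + 4*a))^(1/4))
 u(a) = log(I*(1/(C1 + 4*a))^(1/4))
 u(a) = log(-(1/(C1 + 4*a))^(1/4))
 u(a) = log(1/(C1 + 4*a))/4


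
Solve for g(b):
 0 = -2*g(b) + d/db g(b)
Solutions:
 g(b) = C1*exp(2*b)


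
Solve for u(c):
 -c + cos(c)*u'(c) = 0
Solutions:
 u(c) = C1 + Integral(c/cos(c), c)


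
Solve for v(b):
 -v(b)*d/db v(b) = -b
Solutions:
 v(b) = -sqrt(C1 + b^2)
 v(b) = sqrt(C1 + b^2)


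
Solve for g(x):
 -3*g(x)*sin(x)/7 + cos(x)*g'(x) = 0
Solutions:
 g(x) = C1/cos(x)^(3/7)


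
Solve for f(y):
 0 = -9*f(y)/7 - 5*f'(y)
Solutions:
 f(y) = C1*exp(-9*y/35)


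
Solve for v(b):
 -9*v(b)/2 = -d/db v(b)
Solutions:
 v(b) = C1*exp(9*b/2)


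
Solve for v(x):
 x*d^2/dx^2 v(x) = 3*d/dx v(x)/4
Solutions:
 v(x) = C1 + C2*x^(7/4)


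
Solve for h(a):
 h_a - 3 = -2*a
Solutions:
 h(a) = C1 - a^2 + 3*a


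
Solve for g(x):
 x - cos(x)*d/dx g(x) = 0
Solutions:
 g(x) = C1 + Integral(x/cos(x), x)


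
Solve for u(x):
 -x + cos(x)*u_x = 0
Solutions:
 u(x) = C1 + Integral(x/cos(x), x)


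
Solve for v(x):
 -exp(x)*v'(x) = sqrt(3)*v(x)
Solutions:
 v(x) = C1*exp(sqrt(3)*exp(-x))


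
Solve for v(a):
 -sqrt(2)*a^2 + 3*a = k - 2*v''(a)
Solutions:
 v(a) = C1 + C2*a + sqrt(2)*a^4/24 - a^3/4 + a^2*k/4


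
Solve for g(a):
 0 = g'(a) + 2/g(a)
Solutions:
 g(a) = -sqrt(C1 - 4*a)
 g(a) = sqrt(C1 - 4*a)


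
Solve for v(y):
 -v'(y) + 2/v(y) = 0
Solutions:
 v(y) = -sqrt(C1 + 4*y)
 v(y) = sqrt(C1 + 4*y)


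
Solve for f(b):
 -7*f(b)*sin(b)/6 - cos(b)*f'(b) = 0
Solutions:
 f(b) = C1*cos(b)^(7/6)


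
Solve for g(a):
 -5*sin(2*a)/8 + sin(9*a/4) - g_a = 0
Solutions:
 g(a) = C1 + 5*cos(2*a)/16 - 4*cos(9*a/4)/9


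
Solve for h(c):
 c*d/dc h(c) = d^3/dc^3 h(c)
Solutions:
 h(c) = C1 + Integral(C2*airyai(c) + C3*airybi(c), c)


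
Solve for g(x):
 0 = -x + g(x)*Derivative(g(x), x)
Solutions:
 g(x) = -sqrt(C1 + x^2)
 g(x) = sqrt(C1 + x^2)


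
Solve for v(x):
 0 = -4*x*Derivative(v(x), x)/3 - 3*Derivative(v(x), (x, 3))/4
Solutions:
 v(x) = C1 + Integral(C2*airyai(-2*6^(1/3)*x/3) + C3*airybi(-2*6^(1/3)*x/3), x)


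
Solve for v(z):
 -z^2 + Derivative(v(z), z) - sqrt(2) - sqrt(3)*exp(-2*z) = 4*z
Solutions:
 v(z) = C1 + z^3/3 + 2*z^2 + sqrt(2)*z - sqrt(3)*exp(-2*z)/2


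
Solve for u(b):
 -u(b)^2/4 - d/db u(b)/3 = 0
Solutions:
 u(b) = 4/(C1 + 3*b)


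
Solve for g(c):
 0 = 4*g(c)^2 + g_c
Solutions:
 g(c) = 1/(C1 + 4*c)


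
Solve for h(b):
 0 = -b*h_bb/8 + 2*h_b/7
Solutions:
 h(b) = C1 + C2*b^(23/7)


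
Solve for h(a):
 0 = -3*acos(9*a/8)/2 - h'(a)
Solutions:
 h(a) = C1 - 3*a*acos(9*a/8)/2 + sqrt(64 - 81*a^2)/6


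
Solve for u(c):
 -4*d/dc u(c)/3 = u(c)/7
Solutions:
 u(c) = C1*exp(-3*c/28)


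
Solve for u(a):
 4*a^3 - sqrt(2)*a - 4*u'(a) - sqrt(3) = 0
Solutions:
 u(a) = C1 + a^4/4 - sqrt(2)*a^2/8 - sqrt(3)*a/4


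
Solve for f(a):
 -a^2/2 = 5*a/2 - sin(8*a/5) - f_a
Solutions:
 f(a) = C1 + a^3/6 + 5*a^2/4 + 5*cos(8*a/5)/8


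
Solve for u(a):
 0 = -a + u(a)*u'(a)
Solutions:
 u(a) = -sqrt(C1 + a^2)
 u(a) = sqrt(C1 + a^2)


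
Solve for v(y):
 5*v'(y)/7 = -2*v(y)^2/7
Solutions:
 v(y) = 5/(C1 + 2*y)


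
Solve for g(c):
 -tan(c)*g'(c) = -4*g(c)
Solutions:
 g(c) = C1*sin(c)^4


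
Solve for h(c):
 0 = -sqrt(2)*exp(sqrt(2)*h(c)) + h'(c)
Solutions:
 h(c) = sqrt(2)*(2*log(-1/(C1 + sqrt(2)*c)) - log(2))/4


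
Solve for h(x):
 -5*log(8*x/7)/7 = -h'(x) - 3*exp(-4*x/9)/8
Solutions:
 h(x) = C1 + 5*x*log(x)/7 + 5*x*(-log(7) - 1 + 3*log(2))/7 + 27*exp(-4*x/9)/32


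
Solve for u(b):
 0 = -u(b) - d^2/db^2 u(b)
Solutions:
 u(b) = C1*sin(b) + C2*cos(b)


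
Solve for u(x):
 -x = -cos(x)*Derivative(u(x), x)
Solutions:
 u(x) = C1 + Integral(x/cos(x), x)


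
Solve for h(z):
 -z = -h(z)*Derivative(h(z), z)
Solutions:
 h(z) = -sqrt(C1 + z^2)
 h(z) = sqrt(C1 + z^2)


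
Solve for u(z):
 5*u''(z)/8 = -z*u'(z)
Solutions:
 u(z) = C1 + C2*erf(2*sqrt(5)*z/5)


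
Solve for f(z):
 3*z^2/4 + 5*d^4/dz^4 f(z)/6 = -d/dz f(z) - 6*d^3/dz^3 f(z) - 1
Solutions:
 f(z) = C1 + C2*exp(z*(-24 + 48*3^(2/3)/(5*sqrt(1177) + 601)^(1/3) + 3^(1/3)*(5*sqrt(1177) + 601)^(1/3))/10)*sin(3^(1/6)*z*(-3^(2/3)*(5*sqrt(1177) + 601)^(1/3) + 144/(5*sqrt(1177) + 601)^(1/3))/10) + C3*exp(z*(-24 + 48*3^(2/3)/(5*sqrt(1177) + 601)^(1/3) + 3^(1/3)*(5*sqrt(1177) + 601)^(1/3))/10)*cos(3^(1/6)*z*(-3^(2/3)*(5*sqrt(1177) + 601)^(1/3) + 144/(5*sqrt(1177) + 601)^(1/3))/10) + C4*exp(-z*(48*3^(2/3)/(5*sqrt(1177) + 601)^(1/3) + 12 + 3^(1/3)*(5*sqrt(1177) + 601)^(1/3))/5) - z^3/4 + 8*z


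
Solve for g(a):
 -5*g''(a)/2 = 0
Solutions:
 g(a) = C1 + C2*a


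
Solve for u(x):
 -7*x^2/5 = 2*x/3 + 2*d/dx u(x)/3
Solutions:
 u(x) = C1 - 7*x^3/10 - x^2/2


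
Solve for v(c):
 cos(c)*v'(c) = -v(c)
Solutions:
 v(c) = C1*sqrt(sin(c) - 1)/sqrt(sin(c) + 1)


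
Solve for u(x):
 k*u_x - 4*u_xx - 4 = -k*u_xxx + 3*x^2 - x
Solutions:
 u(x) = C1 + C2*exp(x*(2 - sqrt(4 - k^2))/k) + C3*exp(x*(sqrt(4 - k^2) + 2)/k) + x^3/k - x^2/(2*k) - 2*x/k + 12*x^2/k^2 - 4*x/k^2 + 96*x/k^3


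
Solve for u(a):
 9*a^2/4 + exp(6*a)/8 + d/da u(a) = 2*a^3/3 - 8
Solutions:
 u(a) = C1 + a^4/6 - 3*a^3/4 - 8*a - exp(6*a)/48


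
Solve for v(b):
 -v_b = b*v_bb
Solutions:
 v(b) = C1 + C2*log(b)


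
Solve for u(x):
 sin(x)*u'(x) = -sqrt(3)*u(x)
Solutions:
 u(x) = C1*(cos(x) + 1)^(sqrt(3)/2)/(cos(x) - 1)^(sqrt(3)/2)


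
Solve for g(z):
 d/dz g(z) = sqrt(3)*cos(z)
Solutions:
 g(z) = C1 + sqrt(3)*sin(z)


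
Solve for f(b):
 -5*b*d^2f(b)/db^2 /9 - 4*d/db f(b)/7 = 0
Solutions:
 f(b) = C1 + C2/b^(1/35)


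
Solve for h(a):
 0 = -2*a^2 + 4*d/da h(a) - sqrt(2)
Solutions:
 h(a) = C1 + a^3/6 + sqrt(2)*a/4


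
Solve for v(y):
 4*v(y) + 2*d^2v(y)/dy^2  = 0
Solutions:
 v(y) = C1*sin(sqrt(2)*y) + C2*cos(sqrt(2)*y)


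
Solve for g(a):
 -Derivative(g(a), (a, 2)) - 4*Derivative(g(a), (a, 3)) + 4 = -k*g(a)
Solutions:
 g(a) = C1*exp(-a*((-216*k + sqrt((1 - 216*k)^2 - 1) + 1)^(1/3) + 1 + (-216*k + sqrt((1 - 216*k)^2 - 1) + 1)^(-1/3))/12) + C2*exp(a*((-216*k + sqrt((1 - 216*k)^2 - 1) + 1)^(1/3) - sqrt(3)*I*(-216*k + sqrt((1 - 216*k)^2 - 1) + 1)^(1/3) - 2 - 4/((-1 + sqrt(3)*I)*(-216*k + sqrt((1 - 216*k)^2 - 1) + 1)^(1/3)))/24) + C3*exp(a*((-216*k + sqrt((1 - 216*k)^2 - 1) + 1)^(1/3) + sqrt(3)*I*(-216*k + sqrt((1 - 216*k)^2 - 1) + 1)^(1/3) - 2 + 4/((1 + sqrt(3)*I)*(-216*k + sqrt((1 - 216*k)^2 - 1) + 1)^(1/3)))/24) - 4/k


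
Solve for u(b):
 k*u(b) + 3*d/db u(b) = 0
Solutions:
 u(b) = C1*exp(-b*k/3)


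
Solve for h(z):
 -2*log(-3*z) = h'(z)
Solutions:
 h(z) = C1 - 2*z*log(-z) + 2*z*(1 - log(3))


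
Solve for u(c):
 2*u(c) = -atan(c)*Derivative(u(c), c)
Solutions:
 u(c) = C1*exp(-2*Integral(1/atan(c), c))


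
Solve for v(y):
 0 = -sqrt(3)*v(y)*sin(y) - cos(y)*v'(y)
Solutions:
 v(y) = C1*cos(y)^(sqrt(3))


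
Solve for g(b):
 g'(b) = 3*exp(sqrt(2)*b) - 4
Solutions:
 g(b) = C1 - 4*b + 3*sqrt(2)*exp(sqrt(2)*b)/2


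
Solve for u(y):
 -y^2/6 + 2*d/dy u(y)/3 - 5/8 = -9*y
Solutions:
 u(y) = C1 + y^3/12 - 27*y^2/4 + 15*y/16


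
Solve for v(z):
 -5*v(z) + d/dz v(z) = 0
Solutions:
 v(z) = C1*exp(5*z)


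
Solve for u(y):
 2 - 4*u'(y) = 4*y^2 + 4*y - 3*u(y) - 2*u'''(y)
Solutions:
 u(y) = C1*exp(6^(1/3)*y*(4*6^(1/3)/(sqrt(345) + 27)^(1/3) + (sqrt(345) + 27)^(1/3))/12)*sin(2^(1/3)*3^(1/6)*y*(-3^(2/3)*(sqrt(345) + 27)^(1/3)/12 + 2^(1/3)/(sqrt(345) + 27)^(1/3))) + C2*exp(6^(1/3)*y*(4*6^(1/3)/(sqrt(345) + 27)^(1/3) + (sqrt(345) + 27)^(1/3))/12)*cos(2^(1/3)*3^(1/6)*y*(-3^(2/3)*(sqrt(345) + 27)^(1/3)/12 + 2^(1/3)/(sqrt(345) + 27)^(1/3))) + C3*exp(-6^(1/3)*y*(4*6^(1/3)/(sqrt(345) + 27)^(1/3) + (sqrt(345) + 27)^(1/3))/6) + 4*y^2/3 + 44*y/9 + 158/27


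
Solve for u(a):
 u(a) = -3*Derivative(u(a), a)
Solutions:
 u(a) = C1*exp(-a/3)


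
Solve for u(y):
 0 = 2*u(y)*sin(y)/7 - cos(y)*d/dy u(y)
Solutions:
 u(y) = C1/cos(y)^(2/7)


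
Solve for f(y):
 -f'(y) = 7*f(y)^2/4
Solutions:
 f(y) = 4/(C1 + 7*y)


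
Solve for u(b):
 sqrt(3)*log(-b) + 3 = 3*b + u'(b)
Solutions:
 u(b) = C1 - 3*b^2/2 + sqrt(3)*b*log(-b) + b*(3 - sqrt(3))


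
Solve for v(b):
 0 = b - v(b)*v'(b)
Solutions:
 v(b) = -sqrt(C1 + b^2)
 v(b) = sqrt(C1 + b^2)


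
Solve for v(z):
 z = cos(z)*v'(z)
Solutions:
 v(z) = C1 + Integral(z/cos(z), z)


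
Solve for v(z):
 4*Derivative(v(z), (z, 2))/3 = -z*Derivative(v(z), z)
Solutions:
 v(z) = C1 + C2*erf(sqrt(6)*z/4)


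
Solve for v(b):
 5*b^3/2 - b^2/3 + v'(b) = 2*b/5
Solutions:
 v(b) = C1 - 5*b^4/8 + b^3/9 + b^2/5


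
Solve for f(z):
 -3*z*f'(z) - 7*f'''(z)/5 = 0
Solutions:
 f(z) = C1 + Integral(C2*airyai(-15^(1/3)*7^(2/3)*z/7) + C3*airybi(-15^(1/3)*7^(2/3)*z/7), z)


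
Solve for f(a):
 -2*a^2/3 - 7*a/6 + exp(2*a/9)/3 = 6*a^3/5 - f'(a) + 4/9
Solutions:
 f(a) = C1 + 3*a^4/10 + 2*a^3/9 + 7*a^2/12 + 4*a/9 - 3*exp(2*a/9)/2


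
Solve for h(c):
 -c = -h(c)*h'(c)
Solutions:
 h(c) = -sqrt(C1 + c^2)
 h(c) = sqrt(C1 + c^2)


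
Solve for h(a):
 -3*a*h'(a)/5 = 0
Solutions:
 h(a) = C1


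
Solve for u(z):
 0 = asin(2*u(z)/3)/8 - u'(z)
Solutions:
 Integral(1/asin(2*_y/3), (_y, u(z))) = C1 + z/8


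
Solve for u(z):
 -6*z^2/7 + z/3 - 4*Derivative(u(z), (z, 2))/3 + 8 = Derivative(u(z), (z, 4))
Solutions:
 u(z) = C1 + C2*z + C3*sin(2*sqrt(3)*z/3) + C4*cos(2*sqrt(3)*z/3) - 3*z^4/56 + z^3/24 + 195*z^2/56


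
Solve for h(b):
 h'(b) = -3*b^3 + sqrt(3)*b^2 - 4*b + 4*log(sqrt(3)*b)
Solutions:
 h(b) = C1 - 3*b^4/4 + sqrt(3)*b^3/3 - 2*b^2 + 4*b*log(b) - 4*b + b*log(9)


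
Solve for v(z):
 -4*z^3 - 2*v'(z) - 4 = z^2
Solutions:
 v(z) = C1 - z^4/2 - z^3/6 - 2*z


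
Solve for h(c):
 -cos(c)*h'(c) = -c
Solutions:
 h(c) = C1 + Integral(c/cos(c), c)


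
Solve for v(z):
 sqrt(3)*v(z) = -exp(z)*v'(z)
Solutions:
 v(z) = C1*exp(sqrt(3)*exp(-z))


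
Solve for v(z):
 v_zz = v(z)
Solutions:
 v(z) = C1*exp(-z) + C2*exp(z)


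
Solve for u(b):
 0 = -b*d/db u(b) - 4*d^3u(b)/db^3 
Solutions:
 u(b) = C1 + Integral(C2*airyai(-2^(1/3)*b/2) + C3*airybi(-2^(1/3)*b/2), b)


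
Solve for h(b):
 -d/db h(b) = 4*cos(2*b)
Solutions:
 h(b) = C1 - 2*sin(2*b)


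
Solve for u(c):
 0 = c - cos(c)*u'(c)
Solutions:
 u(c) = C1 + Integral(c/cos(c), c)


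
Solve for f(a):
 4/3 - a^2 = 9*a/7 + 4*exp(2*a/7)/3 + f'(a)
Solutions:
 f(a) = C1 - a^3/3 - 9*a^2/14 + 4*a/3 - 14*exp(2*a/7)/3


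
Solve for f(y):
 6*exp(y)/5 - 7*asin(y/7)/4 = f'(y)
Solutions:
 f(y) = C1 - 7*y*asin(y/7)/4 - 7*sqrt(49 - y^2)/4 + 6*exp(y)/5


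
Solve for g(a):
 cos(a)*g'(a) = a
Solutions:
 g(a) = C1 + Integral(a/cos(a), a)


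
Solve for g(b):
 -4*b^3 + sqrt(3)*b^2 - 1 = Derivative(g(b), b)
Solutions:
 g(b) = C1 - b^4 + sqrt(3)*b^3/3 - b


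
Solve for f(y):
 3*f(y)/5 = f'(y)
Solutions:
 f(y) = C1*exp(3*y/5)


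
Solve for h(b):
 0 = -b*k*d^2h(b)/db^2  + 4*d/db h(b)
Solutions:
 h(b) = C1 + b^(((re(k) + 4)*re(k) + im(k)^2)/(re(k)^2 + im(k)^2))*(C2*sin(4*log(b)*Abs(im(k))/(re(k)^2 + im(k)^2)) + C3*cos(4*log(b)*im(k)/(re(k)^2 + im(k)^2)))


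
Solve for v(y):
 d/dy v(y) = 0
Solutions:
 v(y) = C1


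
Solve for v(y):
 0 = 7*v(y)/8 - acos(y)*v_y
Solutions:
 v(y) = C1*exp(7*Integral(1/acos(y), y)/8)


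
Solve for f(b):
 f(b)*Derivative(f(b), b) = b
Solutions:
 f(b) = -sqrt(C1 + b^2)
 f(b) = sqrt(C1 + b^2)


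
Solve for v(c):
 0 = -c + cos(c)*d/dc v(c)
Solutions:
 v(c) = C1 + Integral(c/cos(c), c)


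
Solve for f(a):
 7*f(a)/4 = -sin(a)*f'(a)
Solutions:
 f(a) = C1*(cos(a) + 1)^(7/8)/(cos(a) - 1)^(7/8)


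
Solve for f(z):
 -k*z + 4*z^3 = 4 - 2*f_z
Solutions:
 f(z) = C1 + k*z^2/4 - z^4/2 + 2*z


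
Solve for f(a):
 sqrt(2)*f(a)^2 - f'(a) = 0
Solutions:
 f(a) = -1/(C1 + sqrt(2)*a)


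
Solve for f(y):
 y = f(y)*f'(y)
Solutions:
 f(y) = -sqrt(C1 + y^2)
 f(y) = sqrt(C1 + y^2)


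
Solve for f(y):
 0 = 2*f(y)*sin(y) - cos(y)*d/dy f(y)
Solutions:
 f(y) = C1/cos(y)^2


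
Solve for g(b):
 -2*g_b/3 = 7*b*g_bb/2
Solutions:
 g(b) = C1 + C2*b^(17/21)


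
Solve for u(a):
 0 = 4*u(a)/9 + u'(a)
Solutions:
 u(a) = C1*exp(-4*a/9)


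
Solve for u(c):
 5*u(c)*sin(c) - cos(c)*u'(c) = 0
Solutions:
 u(c) = C1/cos(c)^5


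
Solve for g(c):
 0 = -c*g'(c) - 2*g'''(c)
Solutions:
 g(c) = C1 + Integral(C2*airyai(-2^(2/3)*c/2) + C3*airybi(-2^(2/3)*c/2), c)


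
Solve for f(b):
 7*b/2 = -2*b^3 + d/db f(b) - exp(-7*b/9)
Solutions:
 f(b) = C1 + b^4/2 + 7*b^2/4 - 9*exp(-7*b/9)/7


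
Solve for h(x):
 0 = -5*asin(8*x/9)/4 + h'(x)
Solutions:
 h(x) = C1 + 5*x*asin(8*x/9)/4 + 5*sqrt(81 - 64*x^2)/32


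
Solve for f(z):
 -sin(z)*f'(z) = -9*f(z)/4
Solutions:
 f(z) = C1*(cos(z) - 1)^(9/8)/(cos(z) + 1)^(9/8)


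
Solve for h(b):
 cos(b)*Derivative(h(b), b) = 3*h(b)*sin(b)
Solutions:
 h(b) = C1/cos(b)^3


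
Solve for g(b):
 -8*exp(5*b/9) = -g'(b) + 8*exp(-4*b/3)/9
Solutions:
 g(b) = C1 + 72*exp(5*b/9)/5 - 2*exp(-4*b/3)/3


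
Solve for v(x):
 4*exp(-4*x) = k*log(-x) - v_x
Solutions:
 v(x) = C1 + k*x*log(-x) - k*x + exp(-4*x)


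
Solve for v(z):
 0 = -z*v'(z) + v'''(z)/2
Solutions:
 v(z) = C1 + Integral(C2*airyai(2^(1/3)*z) + C3*airybi(2^(1/3)*z), z)


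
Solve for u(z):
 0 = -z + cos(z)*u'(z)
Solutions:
 u(z) = C1 + Integral(z/cos(z), z)


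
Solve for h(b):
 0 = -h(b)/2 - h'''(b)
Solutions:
 h(b) = C3*exp(-2^(2/3)*b/2) + (C1*sin(2^(2/3)*sqrt(3)*b/4) + C2*cos(2^(2/3)*sqrt(3)*b/4))*exp(2^(2/3)*b/4)


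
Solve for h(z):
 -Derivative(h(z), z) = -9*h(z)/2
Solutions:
 h(z) = C1*exp(9*z/2)


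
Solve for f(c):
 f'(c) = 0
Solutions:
 f(c) = C1


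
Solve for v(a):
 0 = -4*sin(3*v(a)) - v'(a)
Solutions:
 v(a) = -acos((-C1 - exp(24*a))/(C1 - exp(24*a)))/3 + 2*pi/3
 v(a) = acos((-C1 - exp(24*a))/(C1 - exp(24*a)))/3


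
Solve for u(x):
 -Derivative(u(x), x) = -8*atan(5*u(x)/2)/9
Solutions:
 Integral(1/atan(5*_y/2), (_y, u(x))) = C1 + 8*x/9


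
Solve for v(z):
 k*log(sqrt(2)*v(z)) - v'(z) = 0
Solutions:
 Integral(1/(2*log(_y) + log(2)), (_y, v(z))) = C1 + k*z/2


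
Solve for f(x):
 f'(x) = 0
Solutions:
 f(x) = C1


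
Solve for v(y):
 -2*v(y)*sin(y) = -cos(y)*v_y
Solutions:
 v(y) = C1/cos(y)^2


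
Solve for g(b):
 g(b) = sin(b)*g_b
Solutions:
 g(b) = C1*sqrt(cos(b) - 1)/sqrt(cos(b) + 1)


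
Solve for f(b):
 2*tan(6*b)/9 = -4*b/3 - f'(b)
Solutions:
 f(b) = C1 - 2*b^2/3 + log(cos(6*b))/27


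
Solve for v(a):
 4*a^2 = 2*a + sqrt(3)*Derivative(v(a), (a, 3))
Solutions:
 v(a) = C1 + C2*a + C3*a^2 + sqrt(3)*a^5/45 - sqrt(3)*a^4/36


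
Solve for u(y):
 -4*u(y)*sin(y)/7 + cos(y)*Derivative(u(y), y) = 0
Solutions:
 u(y) = C1/cos(y)^(4/7)


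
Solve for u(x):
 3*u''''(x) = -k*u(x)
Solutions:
 u(x) = C1*exp(-3^(3/4)*x*(-k)^(1/4)/3) + C2*exp(3^(3/4)*x*(-k)^(1/4)/3) + C3*exp(-3^(3/4)*I*x*(-k)^(1/4)/3) + C4*exp(3^(3/4)*I*x*(-k)^(1/4)/3)


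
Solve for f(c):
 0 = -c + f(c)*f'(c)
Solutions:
 f(c) = -sqrt(C1 + c^2)
 f(c) = sqrt(C1 + c^2)


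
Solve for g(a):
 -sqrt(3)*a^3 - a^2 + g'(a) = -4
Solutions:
 g(a) = C1 + sqrt(3)*a^4/4 + a^3/3 - 4*a


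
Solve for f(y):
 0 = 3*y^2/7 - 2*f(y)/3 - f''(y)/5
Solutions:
 f(y) = C1*sin(sqrt(30)*y/3) + C2*cos(sqrt(30)*y/3) + 9*y^2/14 - 27/70


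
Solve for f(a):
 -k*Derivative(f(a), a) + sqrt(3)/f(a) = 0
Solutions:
 f(a) = -sqrt(C1 + 2*sqrt(3)*a/k)
 f(a) = sqrt(C1 + 2*sqrt(3)*a/k)


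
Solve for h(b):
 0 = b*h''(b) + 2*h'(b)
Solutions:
 h(b) = C1 + C2/b


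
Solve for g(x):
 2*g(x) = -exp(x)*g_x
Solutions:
 g(x) = C1*exp(2*exp(-x))


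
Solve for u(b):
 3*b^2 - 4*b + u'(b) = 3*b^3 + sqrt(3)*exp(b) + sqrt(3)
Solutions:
 u(b) = C1 + 3*b^4/4 - b^3 + 2*b^2 + sqrt(3)*b + sqrt(3)*exp(b)


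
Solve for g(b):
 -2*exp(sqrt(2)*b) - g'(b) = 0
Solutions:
 g(b) = C1 - sqrt(2)*exp(sqrt(2)*b)


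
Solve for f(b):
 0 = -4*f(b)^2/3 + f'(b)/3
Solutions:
 f(b) = -1/(C1 + 4*b)


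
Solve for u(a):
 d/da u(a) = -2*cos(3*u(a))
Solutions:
 u(a) = -asin((C1 + exp(12*a))/(C1 - exp(12*a)))/3 + pi/3
 u(a) = asin((C1 + exp(12*a))/(C1 - exp(12*a)))/3


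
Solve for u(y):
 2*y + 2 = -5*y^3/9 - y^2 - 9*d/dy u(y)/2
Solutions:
 u(y) = C1 - 5*y^4/162 - 2*y^3/27 - 2*y^2/9 - 4*y/9


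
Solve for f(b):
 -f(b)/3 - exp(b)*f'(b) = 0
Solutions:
 f(b) = C1*exp(exp(-b)/3)


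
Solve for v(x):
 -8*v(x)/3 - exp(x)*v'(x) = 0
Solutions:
 v(x) = C1*exp(8*exp(-x)/3)


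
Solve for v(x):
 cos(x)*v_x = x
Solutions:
 v(x) = C1 + Integral(x/cos(x), x)


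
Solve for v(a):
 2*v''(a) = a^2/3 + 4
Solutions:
 v(a) = C1 + C2*a + a^4/72 + a^2


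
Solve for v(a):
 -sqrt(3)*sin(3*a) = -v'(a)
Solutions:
 v(a) = C1 - sqrt(3)*cos(3*a)/3


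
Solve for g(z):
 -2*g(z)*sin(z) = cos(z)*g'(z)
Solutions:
 g(z) = C1*cos(z)^2


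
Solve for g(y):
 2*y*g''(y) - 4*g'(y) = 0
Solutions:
 g(y) = C1 + C2*y^3


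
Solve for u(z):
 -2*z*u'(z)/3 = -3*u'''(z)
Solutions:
 u(z) = C1 + Integral(C2*airyai(6^(1/3)*z/3) + C3*airybi(6^(1/3)*z/3), z)


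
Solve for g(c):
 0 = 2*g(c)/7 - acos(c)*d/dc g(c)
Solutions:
 g(c) = C1*exp(2*Integral(1/acos(c), c)/7)


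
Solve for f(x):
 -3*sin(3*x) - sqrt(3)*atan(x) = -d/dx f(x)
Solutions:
 f(x) = C1 + sqrt(3)*(x*atan(x) - log(x^2 + 1)/2) - cos(3*x)


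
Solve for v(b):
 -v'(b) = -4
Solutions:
 v(b) = C1 + 4*b


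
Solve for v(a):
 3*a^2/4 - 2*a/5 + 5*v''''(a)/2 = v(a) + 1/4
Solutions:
 v(a) = C1*exp(-2^(1/4)*5^(3/4)*a/5) + C2*exp(2^(1/4)*5^(3/4)*a/5) + C3*sin(2^(1/4)*5^(3/4)*a/5) + C4*cos(2^(1/4)*5^(3/4)*a/5) + 3*a^2/4 - 2*a/5 - 1/4


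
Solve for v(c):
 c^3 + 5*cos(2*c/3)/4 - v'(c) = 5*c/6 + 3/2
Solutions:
 v(c) = C1 + c^4/4 - 5*c^2/12 - 3*c/2 + 15*sin(2*c/3)/8


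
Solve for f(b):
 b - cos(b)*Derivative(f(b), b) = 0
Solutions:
 f(b) = C1 + Integral(b/cos(b), b)


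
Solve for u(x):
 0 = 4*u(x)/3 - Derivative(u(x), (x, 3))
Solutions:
 u(x) = C3*exp(6^(2/3)*x/3) + (C1*sin(2^(2/3)*3^(1/6)*x/2) + C2*cos(2^(2/3)*3^(1/6)*x/2))*exp(-6^(2/3)*x/6)


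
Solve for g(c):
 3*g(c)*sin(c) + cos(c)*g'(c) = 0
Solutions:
 g(c) = C1*cos(c)^3


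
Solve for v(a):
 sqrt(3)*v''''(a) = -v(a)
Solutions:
 v(a) = (C1*sin(sqrt(2)*3^(7/8)*a/6) + C2*cos(sqrt(2)*3^(7/8)*a/6))*exp(-sqrt(2)*3^(7/8)*a/6) + (C3*sin(sqrt(2)*3^(7/8)*a/6) + C4*cos(sqrt(2)*3^(7/8)*a/6))*exp(sqrt(2)*3^(7/8)*a/6)


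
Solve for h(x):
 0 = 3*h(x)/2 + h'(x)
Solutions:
 h(x) = C1*exp(-3*x/2)


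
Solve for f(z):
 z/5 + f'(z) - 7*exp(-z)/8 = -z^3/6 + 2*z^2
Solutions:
 f(z) = C1 - z^4/24 + 2*z^3/3 - z^2/10 - 7*exp(-z)/8


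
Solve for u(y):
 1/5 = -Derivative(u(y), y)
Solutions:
 u(y) = C1 - y/5


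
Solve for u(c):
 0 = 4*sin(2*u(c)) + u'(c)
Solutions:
 u(c) = pi - acos((-C1 - exp(16*c))/(C1 - exp(16*c)))/2
 u(c) = acos((-C1 - exp(16*c))/(C1 - exp(16*c)))/2


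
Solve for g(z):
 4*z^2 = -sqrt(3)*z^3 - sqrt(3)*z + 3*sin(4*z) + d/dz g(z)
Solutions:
 g(z) = C1 + sqrt(3)*z^4/4 + 4*z^3/3 + sqrt(3)*z^2/2 + 3*cos(4*z)/4


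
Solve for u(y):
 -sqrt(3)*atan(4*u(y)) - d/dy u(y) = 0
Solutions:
 Integral(1/atan(4*_y), (_y, u(y))) = C1 - sqrt(3)*y


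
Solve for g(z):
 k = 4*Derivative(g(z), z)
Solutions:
 g(z) = C1 + k*z/4


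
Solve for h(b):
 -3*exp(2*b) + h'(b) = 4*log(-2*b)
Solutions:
 h(b) = C1 + 4*b*log(-b) + 4*b*(-1 + log(2)) + 3*exp(2*b)/2


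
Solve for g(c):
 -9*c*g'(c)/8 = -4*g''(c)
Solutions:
 g(c) = C1 + C2*erfi(3*c/8)


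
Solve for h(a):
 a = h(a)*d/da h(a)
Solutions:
 h(a) = -sqrt(C1 + a^2)
 h(a) = sqrt(C1 + a^2)


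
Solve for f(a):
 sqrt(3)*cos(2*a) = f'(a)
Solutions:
 f(a) = C1 + sqrt(3)*sin(2*a)/2


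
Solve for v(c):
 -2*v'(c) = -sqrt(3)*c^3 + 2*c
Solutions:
 v(c) = C1 + sqrt(3)*c^4/8 - c^2/2


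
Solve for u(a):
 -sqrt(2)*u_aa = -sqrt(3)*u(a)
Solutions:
 u(a) = C1*exp(-2^(3/4)*3^(1/4)*a/2) + C2*exp(2^(3/4)*3^(1/4)*a/2)


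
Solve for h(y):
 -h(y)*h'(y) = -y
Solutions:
 h(y) = -sqrt(C1 + y^2)
 h(y) = sqrt(C1 + y^2)


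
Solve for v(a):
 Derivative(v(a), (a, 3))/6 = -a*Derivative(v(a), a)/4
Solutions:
 v(a) = C1 + Integral(C2*airyai(-2^(2/3)*3^(1/3)*a/2) + C3*airybi(-2^(2/3)*3^(1/3)*a/2), a)


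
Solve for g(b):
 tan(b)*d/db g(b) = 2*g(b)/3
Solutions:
 g(b) = C1*sin(b)^(2/3)


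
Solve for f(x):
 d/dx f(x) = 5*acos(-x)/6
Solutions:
 f(x) = C1 + 5*x*acos(-x)/6 + 5*sqrt(1 - x^2)/6


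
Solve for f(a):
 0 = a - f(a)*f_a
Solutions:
 f(a) = -sqrt(C1 + a^2)
 f(a) = sqrt(C1 + a^2)


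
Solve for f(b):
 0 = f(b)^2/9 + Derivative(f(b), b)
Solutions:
 f(b) = 9/(C1 + b)


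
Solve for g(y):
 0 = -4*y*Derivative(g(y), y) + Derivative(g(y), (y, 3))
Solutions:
 g(y) = C1 + Integral(C2*airyai(2^(2/3)*y) + C3*airybi(2^(2/3)*y), y)


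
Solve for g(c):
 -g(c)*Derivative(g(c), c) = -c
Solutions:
 g(c) = -sqrt(C1 + c^2)
 g(c) = sqrt(C1 + c^2)


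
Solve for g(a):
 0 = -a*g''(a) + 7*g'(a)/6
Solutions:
 g(a) = C1 + C2*a^(13/6)


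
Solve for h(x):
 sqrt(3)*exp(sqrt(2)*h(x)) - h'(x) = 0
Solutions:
 h(x) = sqrt(2)*(2*log(-1/(C1 + sqrt(3)*x)) - log(2))/4


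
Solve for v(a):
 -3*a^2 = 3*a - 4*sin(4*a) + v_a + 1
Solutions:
 v(a) = C1 - a^3 - 3*a^2/2 - a - cos(4*a)


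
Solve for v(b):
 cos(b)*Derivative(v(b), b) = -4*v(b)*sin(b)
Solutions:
 v(b) = C1*cos(b)^4


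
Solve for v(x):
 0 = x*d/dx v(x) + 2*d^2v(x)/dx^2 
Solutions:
 v(x) = C1 + C2*erf(x/2)


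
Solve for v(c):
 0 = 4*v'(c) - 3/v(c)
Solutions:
 v(c) = -sqrt(C1 + 6*c)/2
 v(c) = sqrt(C1 + 6*c)/2


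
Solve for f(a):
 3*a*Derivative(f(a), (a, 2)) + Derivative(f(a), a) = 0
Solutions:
 f(a) = C1 + C2*a^(2/3)


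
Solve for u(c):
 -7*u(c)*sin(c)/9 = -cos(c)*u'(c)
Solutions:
 u(c) = C1/cos(c)^(7/9)


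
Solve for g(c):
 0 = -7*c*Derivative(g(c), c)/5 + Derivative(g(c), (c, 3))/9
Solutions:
 g(c) = C1 + Integral(C2*airyai(5^(2/3)*63^(1/3)*c/5) + C3*airybi(5^(2/3)*63^(1/3)*c/5), c)


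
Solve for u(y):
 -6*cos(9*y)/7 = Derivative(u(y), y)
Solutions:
 u(y) = C1 - 2*sin(9*y)/21


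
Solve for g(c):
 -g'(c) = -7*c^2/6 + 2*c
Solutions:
 g(c) = C1 + 7*c^3/18 - c^2


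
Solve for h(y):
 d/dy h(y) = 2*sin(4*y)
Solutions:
 h(y) = C1 - cos(4*y)/2


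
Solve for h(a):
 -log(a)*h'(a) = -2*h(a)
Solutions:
 h(a) = C1*exp(2*li(a))


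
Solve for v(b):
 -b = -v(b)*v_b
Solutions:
 v(b) = -sqrt(C1 + b^2)
 v(b) = sqrt(C1 + b^2)


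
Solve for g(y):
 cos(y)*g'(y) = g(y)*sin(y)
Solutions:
 g(y) = C1/cos(y)


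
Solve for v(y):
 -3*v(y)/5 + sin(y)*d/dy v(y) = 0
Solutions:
 v(y) = C1*(cos(y) - 1)^(3/10)/(cos(y) + 1)^(3/10)


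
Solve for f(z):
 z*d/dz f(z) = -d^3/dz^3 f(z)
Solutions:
 f(z) = C1 + Integral(C2*airyai(-z) + C3*airybi(-z), z)


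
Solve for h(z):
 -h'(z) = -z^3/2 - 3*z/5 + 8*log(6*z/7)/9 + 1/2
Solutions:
 h(z) = C1 + z^4/8 + 3*z^2/10 - 8*z*log(z)/9 - 8*z*log(6)/9 + 7*z/18 + 8*z*log(7)/9


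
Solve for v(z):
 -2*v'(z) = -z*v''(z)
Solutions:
 v(z) = C1 + C2*z^3


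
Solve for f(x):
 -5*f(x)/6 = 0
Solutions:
 f(x) = 0


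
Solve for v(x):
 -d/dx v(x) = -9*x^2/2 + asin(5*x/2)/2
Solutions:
 v(x) = C1 + 3*x^3/2 - x*asin(5*x/2)/2 - sqrt(4 - 25*x^2)/10


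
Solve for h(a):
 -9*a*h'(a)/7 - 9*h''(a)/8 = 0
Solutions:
 h(a) = C1 + C2*erf(2*sqrt(7)*a/7)


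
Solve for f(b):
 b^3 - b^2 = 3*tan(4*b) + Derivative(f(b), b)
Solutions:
 f(b) = C1 + b^4/4 - b^3/3 + 3*log(cos(4*b))/4


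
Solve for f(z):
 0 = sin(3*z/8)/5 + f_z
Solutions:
 f(z) = C1 + 8*cos(3*z/8)/15


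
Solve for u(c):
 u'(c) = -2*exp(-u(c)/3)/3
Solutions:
 u(c) = 3*log(C1 - 2*c/9)


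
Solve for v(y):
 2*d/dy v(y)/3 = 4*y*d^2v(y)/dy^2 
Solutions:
 v(y) = C1 + C2*y^(7/6)


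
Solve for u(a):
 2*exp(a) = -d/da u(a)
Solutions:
 u(a) = C1 - 2*exp(a)


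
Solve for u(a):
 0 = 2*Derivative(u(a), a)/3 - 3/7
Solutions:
 u(a) = C1 + 9*a/14


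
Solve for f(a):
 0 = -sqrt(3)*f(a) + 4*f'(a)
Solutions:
 f(a) = C1*exp(sqrt(3)*a/4)


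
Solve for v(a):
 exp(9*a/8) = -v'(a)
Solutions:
 v(a) = C1 - 8*exp(9*a/8)/9


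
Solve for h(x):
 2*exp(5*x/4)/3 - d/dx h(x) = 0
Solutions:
 h(x) = C1 + 8*exp(5*x/4)/15


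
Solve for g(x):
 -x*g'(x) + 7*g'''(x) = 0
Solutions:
 g(x) = C1 + Integral(C2*airyai(7^(2/3)*x/7) + C3*airybi(7^(2/3)*x/7), x)


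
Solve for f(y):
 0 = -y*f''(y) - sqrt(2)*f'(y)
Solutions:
 f(y) = C1 + C2*y^(1 - sqrt(2))


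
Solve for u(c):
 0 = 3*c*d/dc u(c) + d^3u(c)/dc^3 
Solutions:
 u(c) = C1 + Integral(C2*airyai(-3^(1/3)*c) + C3*airybi(-3^(1/3)*c), c)


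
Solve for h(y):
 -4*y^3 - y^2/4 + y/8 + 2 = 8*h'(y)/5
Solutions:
 h(y) = C1 - 5*y^4/8 - 5*y^3/96 + 5*y^2/128 + 5*y/4


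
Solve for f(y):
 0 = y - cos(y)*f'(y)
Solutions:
 f(y) = C1 + Integral(y/cos(y), y)


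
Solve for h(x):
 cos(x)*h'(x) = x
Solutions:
 h(x) = C1 + Integral(x/cos(x), x)


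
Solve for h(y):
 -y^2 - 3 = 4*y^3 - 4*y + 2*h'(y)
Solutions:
 h(y) = C1 - y^4/2 - y^3/6 + y^2 - 3*y/2


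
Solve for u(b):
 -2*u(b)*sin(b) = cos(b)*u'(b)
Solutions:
 u(b) = C1*cos(b)^2


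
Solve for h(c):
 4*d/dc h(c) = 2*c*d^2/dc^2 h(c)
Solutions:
 h(c) = C1 + C2*c^3


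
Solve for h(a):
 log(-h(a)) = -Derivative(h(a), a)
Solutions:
 -li(-h(a)) = C1 - a


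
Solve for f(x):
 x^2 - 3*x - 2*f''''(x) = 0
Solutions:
 f(x) = C1 + C2*x + C3*x^2 + C4*x^3 + x^6/720 - x^5/80


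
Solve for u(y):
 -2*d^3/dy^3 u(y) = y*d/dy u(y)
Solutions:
 u(y) = C1 + Integral(C2*airyai(-2^(2/3)*y/2) + C3*airybi(-2^(2/3)*y/2), y)


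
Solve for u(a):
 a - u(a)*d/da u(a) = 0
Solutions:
 u(a) = -sqrt(C1 + a^2)
 u(a) = sqrt(C1 + a^2)


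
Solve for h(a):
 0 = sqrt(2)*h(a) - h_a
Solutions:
 h(a) = C1*exp(sqrt(2)*a)


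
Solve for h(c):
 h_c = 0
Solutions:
 h(c) = C1


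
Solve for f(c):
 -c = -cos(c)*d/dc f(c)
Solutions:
 f(c) = C1 + Integral(c/cos(c), c)


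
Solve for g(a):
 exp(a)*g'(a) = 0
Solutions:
 g(a) = C1


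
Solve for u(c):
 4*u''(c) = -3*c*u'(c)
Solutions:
 u(c) = C1 + C2*erf(sqrt(6)*c/4)


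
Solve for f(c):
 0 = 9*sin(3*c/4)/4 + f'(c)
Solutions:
 f(c) = C1 + 3*cos(3*c/4)


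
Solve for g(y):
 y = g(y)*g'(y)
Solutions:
 g(y) = -sqrt(C1 + y^2)
 g(y) = sqrt(C1 + y^2)


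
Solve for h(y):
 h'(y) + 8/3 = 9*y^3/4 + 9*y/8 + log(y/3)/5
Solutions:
 h(y) = C1 + 9*y^4/16 + 9*y^2/16 + y*log(y)/5 - 43*y/15 - y*log(3)/5


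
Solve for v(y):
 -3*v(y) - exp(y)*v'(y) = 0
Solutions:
 v(y) = C1*exp(3*exp(-y))


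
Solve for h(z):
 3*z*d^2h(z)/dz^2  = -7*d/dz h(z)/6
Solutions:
 h(z) = C1 + C2*z^(11/18)


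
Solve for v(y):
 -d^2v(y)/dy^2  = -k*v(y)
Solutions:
 v(y) = C1*exp(-sqrt(k)*y) + C2*exp(sqrt(k)*y)


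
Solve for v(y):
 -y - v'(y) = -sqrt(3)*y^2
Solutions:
 v(y) = C1 + sqrt(3)*y^3/3 - y^2/2


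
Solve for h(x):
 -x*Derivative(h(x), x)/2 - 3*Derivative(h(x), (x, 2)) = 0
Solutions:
 h(x) = C1 + C2*erf(sqrt(3)*x/6)


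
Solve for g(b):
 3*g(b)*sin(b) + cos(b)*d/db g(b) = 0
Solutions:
 g(b) = C1*cos(b)^3


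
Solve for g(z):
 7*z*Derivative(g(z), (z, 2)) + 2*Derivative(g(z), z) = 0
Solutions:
 g(z) = C1 + C2*z^(5/7)


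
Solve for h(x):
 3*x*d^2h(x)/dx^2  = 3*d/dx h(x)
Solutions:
 h(x) = C1 + C2*x^2


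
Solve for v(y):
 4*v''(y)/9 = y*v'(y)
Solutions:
 v(y) = C1 + C2*erfi(3*sqrt(2)*y/4)


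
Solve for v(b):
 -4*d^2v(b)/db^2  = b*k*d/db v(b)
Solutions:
 v(b) = Piecewise((-sqrt(2)*sqrt(pi)*C1*erf(sqrt(2)*b*sqrt(k)/4)/sqrt(k) - C2, (k > 0) | (k < 0)), (-C1*b - C2, True))


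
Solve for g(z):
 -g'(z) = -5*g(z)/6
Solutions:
 g(z) = C1*exp(5*z/6)


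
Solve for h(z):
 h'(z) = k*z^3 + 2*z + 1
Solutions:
 h(z) = C1 + k*z^4/4 + z^2 + z


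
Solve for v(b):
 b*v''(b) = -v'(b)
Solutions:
 v(b) = C1 + C2*log(b)


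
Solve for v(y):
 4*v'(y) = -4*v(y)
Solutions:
 v(y) = C1*exp(-y)


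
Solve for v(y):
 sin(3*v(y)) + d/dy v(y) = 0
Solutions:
 v(y) = -acos((-C1 - exp(6*y))/(C1 - exp(6*y)))/3 + 2*pi/3
 v(y) = acos((-C1 - exp(6*y))/(C1 - exp(6*y)))/3
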